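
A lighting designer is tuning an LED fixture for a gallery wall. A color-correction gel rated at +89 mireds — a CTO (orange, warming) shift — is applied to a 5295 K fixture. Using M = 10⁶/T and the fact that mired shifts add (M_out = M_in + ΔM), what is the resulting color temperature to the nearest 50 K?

M_in = 10⁶/5295 = 188.86 mireds.
M_out = 188.86 + (+89) = 277.86 mireds.
T_out = 10⁶/277.86 = 3599.0 K → 3600 K.

3600 K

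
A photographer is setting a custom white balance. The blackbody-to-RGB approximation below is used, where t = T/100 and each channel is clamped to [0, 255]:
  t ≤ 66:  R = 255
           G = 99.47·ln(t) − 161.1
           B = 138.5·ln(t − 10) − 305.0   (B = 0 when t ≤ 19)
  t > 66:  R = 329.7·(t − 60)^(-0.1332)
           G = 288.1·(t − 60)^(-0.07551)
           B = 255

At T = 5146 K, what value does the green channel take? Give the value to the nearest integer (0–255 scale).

t = 5146/100 = 51.46; the t ≤ 66 branch applies.
G = 99.47·ln 51.46 − 161.1 = 99.47·3.9408 − 161.1 = 230.892.
Rounded: 231.

231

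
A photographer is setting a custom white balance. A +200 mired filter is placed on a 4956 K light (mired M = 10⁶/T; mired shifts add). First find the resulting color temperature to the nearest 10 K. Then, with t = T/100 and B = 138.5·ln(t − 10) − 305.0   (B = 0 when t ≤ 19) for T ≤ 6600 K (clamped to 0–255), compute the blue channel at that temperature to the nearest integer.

M_in = 10⁶/4956 = 201.78; M_out = 201.78 + (+200) = 401.78.
T_out = 10⁶/401.78 = 2489.0 K → 2490 K; t = 24.9.
B = 138.5·ln(24.9 − 10) − 305.0 = 138.5·ln 14.9 − 305.0 = 138.5·2.7014 − 305.0 = 69.139.
Rounded: 69.

69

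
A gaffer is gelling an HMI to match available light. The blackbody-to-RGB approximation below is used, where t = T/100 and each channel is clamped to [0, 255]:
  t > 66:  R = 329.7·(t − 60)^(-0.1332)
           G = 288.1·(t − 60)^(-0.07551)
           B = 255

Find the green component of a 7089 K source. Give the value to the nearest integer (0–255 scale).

241

t = 7089/100 = 70.89; the t > 66 branch applies.
G = 288.1·(70.89 − 60)^(-0.07551) = 288.1·10.89^(-0.07551) = 288.1·0.83501 = 240.568.
Rounded: 241.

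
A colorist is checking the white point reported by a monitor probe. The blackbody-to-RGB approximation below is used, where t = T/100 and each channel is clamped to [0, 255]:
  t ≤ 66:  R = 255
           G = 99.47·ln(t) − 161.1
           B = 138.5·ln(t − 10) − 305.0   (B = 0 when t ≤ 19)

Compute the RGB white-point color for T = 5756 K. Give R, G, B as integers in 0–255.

t = 5756/100 = 57.56; the t ≤ 66 branch applies.
R = 255 by definition for t ≤ 66.
G = 99.47·ln 57.56 − 161.1 = 99.47·4.0528 − 161.1 = 242.035.
B = 138.5·ln(57.56 − 10) − 305.0 = 138.5·ln 47.56 − 305.0 = 138.5·3.8620 − 305.0 = 229.886.
Rounded: (255, 242, 230).

R=255, G=242, B=230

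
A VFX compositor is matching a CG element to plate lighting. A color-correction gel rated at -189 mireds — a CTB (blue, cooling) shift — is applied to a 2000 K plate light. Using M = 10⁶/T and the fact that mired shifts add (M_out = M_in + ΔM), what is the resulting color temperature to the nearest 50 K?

3200 K

M_in = 10⁶/2000 = 500.00 mireds.
M_out = 500.00 + (-189) = 311.00 mireds.
T_out = 10⁶/311.00 = 3215.4 K → 3200 K.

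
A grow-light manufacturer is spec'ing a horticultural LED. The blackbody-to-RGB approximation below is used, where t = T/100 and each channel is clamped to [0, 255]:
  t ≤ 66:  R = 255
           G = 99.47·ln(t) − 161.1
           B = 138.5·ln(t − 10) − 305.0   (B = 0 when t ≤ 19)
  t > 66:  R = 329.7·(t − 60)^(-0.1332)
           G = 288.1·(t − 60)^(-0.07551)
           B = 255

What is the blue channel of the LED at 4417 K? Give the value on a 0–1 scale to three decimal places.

0.722

t = 4417/100 = 44.17; the t ≤ 66 branch applies.
B = 138.5·ln(44.17 − 10) − 305.0 = 138.5·ln 34.17 − 305.0 = 138.5·3.5313 − 305.0 = 184.092.
On a 0–1 scale: 184.092/255 = 0.7219 → 0.722.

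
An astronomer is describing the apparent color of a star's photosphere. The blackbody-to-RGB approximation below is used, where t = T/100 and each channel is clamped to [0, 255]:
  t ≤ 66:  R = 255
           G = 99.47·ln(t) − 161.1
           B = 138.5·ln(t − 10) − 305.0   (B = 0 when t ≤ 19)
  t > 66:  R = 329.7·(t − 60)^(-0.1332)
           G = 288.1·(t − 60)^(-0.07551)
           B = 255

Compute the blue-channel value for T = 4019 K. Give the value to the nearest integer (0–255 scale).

t = 4019/100 = 40.19; the t ≤ 66 branch applies.
B = 138.5·ln(40.19 − 10) − 305.0 = 138.5·ln 30.19 − 305.0 = 138.5·3.4075 − 305.0 = 166.940.
Rounded: 167.

167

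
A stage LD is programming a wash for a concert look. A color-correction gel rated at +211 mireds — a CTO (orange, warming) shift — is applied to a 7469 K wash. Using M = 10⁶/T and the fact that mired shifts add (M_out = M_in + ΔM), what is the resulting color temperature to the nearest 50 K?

2900 K

M_in = 10⁶/7469 = 133.89 mireds.
M_out = 133.89 + (+211) = 344.89 mireds.
T_out = 10⁶/344.89 = 2899.5 K → 2900 K.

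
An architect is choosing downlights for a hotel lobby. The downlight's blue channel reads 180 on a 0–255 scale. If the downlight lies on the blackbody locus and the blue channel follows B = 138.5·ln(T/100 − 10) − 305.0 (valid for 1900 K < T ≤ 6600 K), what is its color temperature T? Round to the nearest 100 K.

4300 K

ln(t − 10) = (180 + 305.0) / 138.5 = 3.5018.
t − 10 = e^3.5018 = 33.175, so t = 43.175.
T = 100·t = 4318 K → 4300 K to the nearest 100 K.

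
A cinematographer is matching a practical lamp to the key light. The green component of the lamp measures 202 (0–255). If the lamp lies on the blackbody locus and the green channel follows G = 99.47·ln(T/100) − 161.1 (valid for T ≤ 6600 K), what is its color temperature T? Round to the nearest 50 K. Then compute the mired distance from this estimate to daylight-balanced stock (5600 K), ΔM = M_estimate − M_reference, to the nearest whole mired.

ln t = (202 + 161.1) / 99.47 = 3.6503.
t = e^3.6503 = 38.488.
T = 100·t = 3849 K → 3850 K to the nearest 50 K.
M_estimate = 10⁶/3850 = 259.74; M_reference = 10⁶/5600 = 178.57.
ΔM = 259.74 − 178.57 = 81.17 → +81 mireds.

+81 mireds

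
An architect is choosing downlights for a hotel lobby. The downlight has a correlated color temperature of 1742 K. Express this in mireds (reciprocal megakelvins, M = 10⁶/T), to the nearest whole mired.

574 mireds

M = 10⁶ / 1742 = 574.053 → 574 mireds.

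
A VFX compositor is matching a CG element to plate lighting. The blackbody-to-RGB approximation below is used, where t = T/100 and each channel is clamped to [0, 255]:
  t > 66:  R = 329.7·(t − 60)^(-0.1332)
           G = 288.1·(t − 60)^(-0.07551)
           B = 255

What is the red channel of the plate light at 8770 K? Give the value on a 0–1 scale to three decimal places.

0.831

t = 8770/100 = 87.7; the t > 66 branch applies.
R = 329.7·(87.7 − 60)^(-0.1332) = 329.7·27.7^(-0.1332) = 329.7·0.64248 = 211.827.
On a 0–1 scale: 211.827/255 = 0.8307 → 0.831.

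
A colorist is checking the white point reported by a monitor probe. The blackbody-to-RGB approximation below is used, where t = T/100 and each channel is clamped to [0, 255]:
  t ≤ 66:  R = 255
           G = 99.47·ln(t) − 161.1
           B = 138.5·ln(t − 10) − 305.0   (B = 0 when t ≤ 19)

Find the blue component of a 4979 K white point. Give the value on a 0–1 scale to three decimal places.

t = 4979/100 = 49.79; the t ≤ 66 branch applies.
B = 138.5·ln(49.79 − 10) − 305.0 = 138.5·ln 39.79 − 305.0 = 138.5·3.6836 − 305.0 = 205.181.
On a 0–1 scale: 205.181/255 = 0.8046 → 0.805.

0.805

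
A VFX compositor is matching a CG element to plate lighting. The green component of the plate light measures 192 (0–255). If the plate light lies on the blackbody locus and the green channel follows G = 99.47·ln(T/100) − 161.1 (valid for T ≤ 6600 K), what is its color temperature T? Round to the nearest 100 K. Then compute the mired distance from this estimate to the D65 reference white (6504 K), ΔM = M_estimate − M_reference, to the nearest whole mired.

ln t = (192 + 161.1) / 99.47 = 3.5498.
t = e^3.5498 = 34.807.
T = 100·t = 3481 K → 3500 K to the nearest 100 K.
M_estimate = 10⁶/3500 = 285.71; M_reference = 10⁶/6504 = 153.75.
ΔM = 285.71 − 153.75 = 131.96 → +132 mireds.

+132 mireds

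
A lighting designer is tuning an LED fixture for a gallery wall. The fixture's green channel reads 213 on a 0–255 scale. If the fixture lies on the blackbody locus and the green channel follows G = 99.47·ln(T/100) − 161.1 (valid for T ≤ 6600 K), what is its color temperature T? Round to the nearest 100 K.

4300 K

ln t = (213 + 161.1) / 99.47 = 3.7609.
t = e^3.7609 = 42.989.
T = 100·t = 4299 K → 4300 K to the nearest 100 K.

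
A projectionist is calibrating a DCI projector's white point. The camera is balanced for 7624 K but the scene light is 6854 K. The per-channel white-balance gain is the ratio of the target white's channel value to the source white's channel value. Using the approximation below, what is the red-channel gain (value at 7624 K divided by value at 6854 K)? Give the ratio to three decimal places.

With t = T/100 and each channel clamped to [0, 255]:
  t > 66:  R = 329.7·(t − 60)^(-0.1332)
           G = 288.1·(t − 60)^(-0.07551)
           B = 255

At 6854 K (t = 68.54):
  R = 329.7·(68.54 − 60)^(-0.1332) = 329.7·8.54^(-0.1332) = 329.7·0.75150 = 247.770.
At 7624 K (t = 76.24):
  R = 329.7·(76.24 − 60)^(-0.1332) = 329.7·16.24^(-0.1332) = 329.7·0.68984 = 227.441.
Gain = 227.441 / 247.770 = 0.9180 → 0.918.

0.918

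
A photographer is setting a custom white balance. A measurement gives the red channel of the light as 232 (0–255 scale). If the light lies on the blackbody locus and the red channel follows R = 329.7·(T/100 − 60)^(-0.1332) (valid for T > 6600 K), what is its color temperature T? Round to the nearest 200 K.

(t − 60)^(-0.1332) = 232/329.7 = 0.70367.
t − 60 = 0.70367^(1/-0.1332) = 0.70367^(-7.508) = 13.992, so t = 73.992.
T = 100·t = 7399 K → 7400 K to the nearest 200 K.

7400 K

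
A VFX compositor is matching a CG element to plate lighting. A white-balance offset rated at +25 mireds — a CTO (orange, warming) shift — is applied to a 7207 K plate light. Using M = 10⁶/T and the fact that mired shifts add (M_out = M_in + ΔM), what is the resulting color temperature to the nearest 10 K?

6110 K

M_in = 10⁶/7207 = 138.75 mireds.
M_out = 138.75 + (+25) = 163.75 mireds.
T_out = 10⁶/163.75 = 6106.7 K → 6110 K.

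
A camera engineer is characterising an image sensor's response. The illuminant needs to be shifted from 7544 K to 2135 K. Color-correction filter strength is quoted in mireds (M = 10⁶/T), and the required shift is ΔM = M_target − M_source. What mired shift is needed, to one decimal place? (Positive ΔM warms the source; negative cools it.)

M_source = 10⁶/7544 = 132.556; M_target = 10⁶/2135 = 468.384.
ΔM = 468.384 − 132.556 = 335.828 → +335.8 mireds, a warming shift.

+335.8 mireds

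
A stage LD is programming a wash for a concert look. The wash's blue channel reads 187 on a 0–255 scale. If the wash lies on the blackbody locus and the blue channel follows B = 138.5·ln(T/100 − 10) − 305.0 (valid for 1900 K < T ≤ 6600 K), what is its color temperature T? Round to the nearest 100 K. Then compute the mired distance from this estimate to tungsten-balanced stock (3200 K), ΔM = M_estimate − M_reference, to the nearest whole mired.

-90 mireds

ln(t − 10) = (187 + 305.0) / 138.5 = 3.5523.
t − 10 = e^3.5523 = 34.895, so t = 44.895.
T = 100·t = 4490 K → 4500 K to the nearest 100 K.
M_estimate = 10⁶/4500 = 222.22; M_reference = 10⁶/3200 = 312.50.
ΔM = 222.22 − 312.50 = -90.28 → -90 mireds.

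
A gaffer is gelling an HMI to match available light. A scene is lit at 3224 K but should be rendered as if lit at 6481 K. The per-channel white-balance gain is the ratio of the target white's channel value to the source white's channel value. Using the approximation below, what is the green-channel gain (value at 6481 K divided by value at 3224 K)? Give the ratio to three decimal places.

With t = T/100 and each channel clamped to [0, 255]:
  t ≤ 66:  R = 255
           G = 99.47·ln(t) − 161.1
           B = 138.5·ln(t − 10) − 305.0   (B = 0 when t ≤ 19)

1.377

At 3224 K (t = 32.24):
  G = 99.47·ln 32.24 − 161.1 = 99.47·3.4732 − 161.1 = 184.380.
At 6481 K (t = 64.81):
  G = 99.47·ln 64.81 − 161.1 = 99.47·4.1715 − 161.1 = 253.835.
Gain = 253.835 / 184.380 = 1.3767 → 1.377.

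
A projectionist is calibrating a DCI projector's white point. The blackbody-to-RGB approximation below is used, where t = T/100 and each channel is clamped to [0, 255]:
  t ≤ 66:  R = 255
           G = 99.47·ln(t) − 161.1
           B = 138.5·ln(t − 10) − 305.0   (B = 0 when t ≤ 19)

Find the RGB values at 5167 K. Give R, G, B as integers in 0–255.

R=255, G=231, B=212

t = 5167/100 = 51.67; the t ≤ 66 branch applies.
R = 255 by definition for t ≤ 66.
G = 99.47·ln 51.67 − 161.1 = 99.47·3.9449 − 161.1 = 231.297.
B = 138.5·ln(51.67 − 10) − 305.0 = 138.5·ln 41.67 − 305.0 = 138.5·3.7298 − 305.0 = 211.575.
Rounded: (255, 231, 212).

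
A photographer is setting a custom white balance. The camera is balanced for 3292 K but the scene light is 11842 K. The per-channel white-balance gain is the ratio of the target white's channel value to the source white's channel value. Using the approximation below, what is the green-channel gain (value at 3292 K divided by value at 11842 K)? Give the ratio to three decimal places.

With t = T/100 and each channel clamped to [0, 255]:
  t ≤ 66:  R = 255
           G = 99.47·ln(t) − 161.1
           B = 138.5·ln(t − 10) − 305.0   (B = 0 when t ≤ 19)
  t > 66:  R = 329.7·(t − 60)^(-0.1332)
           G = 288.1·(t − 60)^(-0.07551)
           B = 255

0.880

At 11842 K (t = 118.42):
  G = 288.1·(118.42 − 60)^(-0.07551) = 288.1·58.42^(-0.07551) = 288.1·0.73554 = 211.909.
At 3292 K (t = 32.92):
  G = 99.47·ln 32.92 − 161.1 = 99.47·3.4941 − 161.1 = 186.456.
Gain = 186.456 / 211.909 = 0.8799 → 0.880.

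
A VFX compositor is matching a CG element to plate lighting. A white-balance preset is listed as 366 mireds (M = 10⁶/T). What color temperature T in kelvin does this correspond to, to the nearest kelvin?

2732 K

T = 10⁶ / 366 = 2732.24 K → 2732 K.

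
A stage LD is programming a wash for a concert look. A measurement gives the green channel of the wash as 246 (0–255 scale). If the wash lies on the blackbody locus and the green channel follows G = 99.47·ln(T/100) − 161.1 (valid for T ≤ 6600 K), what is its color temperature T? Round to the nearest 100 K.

ln t = (246 + 161.1) / 99.47 = 4.0927.
t = e^4.0927 = 59.901.
T = 100·t = 5990 K → 6000 K to the nearest 100 K.

6000 K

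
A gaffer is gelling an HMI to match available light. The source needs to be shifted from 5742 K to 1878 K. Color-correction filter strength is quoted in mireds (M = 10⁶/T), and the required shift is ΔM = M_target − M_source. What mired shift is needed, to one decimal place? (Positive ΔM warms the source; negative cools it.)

+358.3 mireds

M_source = 10⁶/5742 = 174.155; M_target = 10⁶/1878 = 532.481.
ΔM = 532.481 − 174.155 = 358.326 → +358.3 mireds, a warming shift.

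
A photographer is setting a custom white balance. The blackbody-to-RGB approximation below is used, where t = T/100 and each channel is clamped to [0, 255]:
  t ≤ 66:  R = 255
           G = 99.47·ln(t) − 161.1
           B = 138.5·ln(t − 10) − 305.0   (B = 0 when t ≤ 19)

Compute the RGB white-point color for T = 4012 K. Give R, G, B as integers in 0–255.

t = 4012/100 = 40.12; the t ≤ 66 branch applies.
R = 255 by definition for t ≤ 66.
G = 99.47·ln 40.12 − 161.1 = 99.47·3.6919 − 161.1 = 206.131.
B = 138.5·ln(40.12 − 10) − 305.0 = 138.5·ln 30.12 − 305.0 = 138.5·3.4052 − 305.0 = 166.619.
Rounded: (255, 206, 167).

R=255, G=206, B=167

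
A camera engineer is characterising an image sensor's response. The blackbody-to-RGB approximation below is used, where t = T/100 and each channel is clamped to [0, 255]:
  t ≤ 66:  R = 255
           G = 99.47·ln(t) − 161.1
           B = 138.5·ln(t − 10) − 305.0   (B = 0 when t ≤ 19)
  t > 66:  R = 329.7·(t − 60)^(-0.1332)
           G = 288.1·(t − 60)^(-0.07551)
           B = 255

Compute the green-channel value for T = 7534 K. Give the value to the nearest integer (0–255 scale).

t = 7534/100 = 75.34; the t > 66 branch applies.
G = 288.1·(75.34 − 60)^(-0.07551) = 288.1·15.34^(-0.07551) = 288.1·0.81369 = 234.424.
Rounded: 234.

234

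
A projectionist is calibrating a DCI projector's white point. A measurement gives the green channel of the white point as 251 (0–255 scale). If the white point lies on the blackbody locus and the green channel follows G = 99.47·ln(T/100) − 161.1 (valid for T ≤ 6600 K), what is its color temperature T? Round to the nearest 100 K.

ln t = (251 + 161.1) / 99.47 = 4.1430.
t = e^4.1430 = 62.989.
T = 100·t = 6299 K → 6300 K to the nearest 100 K.

6300 K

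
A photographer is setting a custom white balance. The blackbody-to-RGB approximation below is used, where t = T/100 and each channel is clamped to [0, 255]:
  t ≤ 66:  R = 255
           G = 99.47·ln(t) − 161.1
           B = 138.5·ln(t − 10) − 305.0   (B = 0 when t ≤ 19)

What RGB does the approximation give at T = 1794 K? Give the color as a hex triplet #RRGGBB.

t = 1794/100 = 17.94; the t ≤ 66 branch applies.
R = 255 by definition for t ≤ 66.
G = 99.47·ln 17.94 − 161.1 = 99.47·2.8870 − 161.1 = 126.073.
t = 17.94 ≤ 19, so B = 0.
Rounded: (255, 126, 0).
In hex: #FF7E00.

#FF7E00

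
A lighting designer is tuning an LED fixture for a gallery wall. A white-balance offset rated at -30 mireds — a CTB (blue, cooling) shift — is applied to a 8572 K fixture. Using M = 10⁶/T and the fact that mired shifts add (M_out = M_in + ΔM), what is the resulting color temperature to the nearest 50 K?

11550 K

M_in = 10⁶/8572 = 116.66 mireds.
M_out = 116.66 + (-30) = 86.66 mireds.
T_out = 10⁶/86.66 = 11539.5 K → 11550 K.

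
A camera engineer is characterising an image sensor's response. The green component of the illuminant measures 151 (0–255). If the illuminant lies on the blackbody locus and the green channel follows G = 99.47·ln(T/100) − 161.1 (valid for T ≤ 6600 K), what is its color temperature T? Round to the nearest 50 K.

ln t = (151 + 161.1) / 99.47 = 3.1376.
t = e^3.1376 = 23.049.
T = 100·t = 2305 K → 2300 K to the nearest 50 K.

2300 K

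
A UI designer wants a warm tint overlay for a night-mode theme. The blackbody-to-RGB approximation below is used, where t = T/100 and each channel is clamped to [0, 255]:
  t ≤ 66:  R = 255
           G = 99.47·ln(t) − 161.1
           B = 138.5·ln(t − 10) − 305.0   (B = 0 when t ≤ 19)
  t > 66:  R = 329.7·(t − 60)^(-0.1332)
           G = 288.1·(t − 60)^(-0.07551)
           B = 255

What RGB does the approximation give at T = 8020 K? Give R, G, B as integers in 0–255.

R=221, G=230, B=255

t = 8020/100 = 80.2; the t > 66 branch applies.
R = 329.7·(80.2 − 60)^(-0.1332) = 329.7·20.2^(-0.1332) = 329.7·0.67008 = 220.926.
G = 288.1·(80.2 − 60)^(-0.07551) = 288.1·20.2^(-0.07551) = 288.1·0.79695 = 229.602.
B = 255 by definition for t > 66.
Rounded: (221, 230, 255).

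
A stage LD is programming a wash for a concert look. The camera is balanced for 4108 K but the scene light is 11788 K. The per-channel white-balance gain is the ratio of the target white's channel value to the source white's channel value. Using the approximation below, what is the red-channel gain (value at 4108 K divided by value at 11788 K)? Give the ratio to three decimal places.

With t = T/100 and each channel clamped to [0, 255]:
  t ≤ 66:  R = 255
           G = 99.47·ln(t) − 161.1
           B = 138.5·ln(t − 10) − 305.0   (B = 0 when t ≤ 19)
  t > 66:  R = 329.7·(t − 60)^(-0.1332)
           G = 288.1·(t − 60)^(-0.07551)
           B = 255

At 11788 K (t = 117.88):
  R = 329.7·(117.88 − 60)^(-0.1332) = 329.7·57.88^(-0.1332) = 329.7·0.58241 = 192.022.
At 4108 K (t = 41.08):
  R = 255 by definition for t ≤ 66.
Gain = 255.000 / 192.022 = 1.3280 → 1.328.

1.328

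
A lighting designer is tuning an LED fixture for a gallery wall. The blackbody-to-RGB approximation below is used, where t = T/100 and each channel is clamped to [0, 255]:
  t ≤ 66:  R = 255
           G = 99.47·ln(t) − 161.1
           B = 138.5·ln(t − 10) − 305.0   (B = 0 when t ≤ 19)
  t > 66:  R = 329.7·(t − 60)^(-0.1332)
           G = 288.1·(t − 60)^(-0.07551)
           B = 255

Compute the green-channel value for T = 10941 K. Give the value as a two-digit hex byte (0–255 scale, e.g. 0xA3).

0xD7

t = 10941/100 = 109.41; the t > 66 branch applies.
G = 288.1·(109.41 − 60)^(-0.07551) = 288.1·49.41^(-0.07551) = 288.1·0.74490 = 214.607.
Rounded: 215; in hex, 0xD7.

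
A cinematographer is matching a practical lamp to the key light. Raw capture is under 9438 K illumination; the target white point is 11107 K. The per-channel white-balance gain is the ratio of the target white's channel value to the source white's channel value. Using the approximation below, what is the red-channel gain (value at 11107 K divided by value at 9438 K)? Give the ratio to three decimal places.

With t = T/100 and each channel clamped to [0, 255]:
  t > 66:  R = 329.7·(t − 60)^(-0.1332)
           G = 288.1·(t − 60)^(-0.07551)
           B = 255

0.949

At 9438 K (t = 94.38):
  R = 329.7·(94.38 − 60)^(-0.1332) = 329.7·34.38^(-0.1332) = 329.7·0.62426 = 205.818.
At 11107 K (t = 111.07):
  R = 329.7·(111.07 − 60)^(-0.1332) = 329.7·51.07^(-0.1332) = 329.7·0.59221 = 195.250.
Gain = 195.250 / 205.818 = 0.9487 → 0.949.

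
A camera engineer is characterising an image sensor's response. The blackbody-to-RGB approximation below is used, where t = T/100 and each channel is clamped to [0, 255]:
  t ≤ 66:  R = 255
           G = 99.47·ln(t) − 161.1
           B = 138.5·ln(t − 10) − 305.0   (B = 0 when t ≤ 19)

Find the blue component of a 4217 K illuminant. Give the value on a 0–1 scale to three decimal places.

t = 4217/100 = 42.17; the t ≤ 66 branch applies.
B = 138.5·ln(42.17 − 10) − 305.0 = 138.5·ln 32.17 − 305.0 = 138.5·3.4710 − 305.0 = 175.738.
On a 0–1 scale: 175.738/255 = 0.6892 → 0.689.

0.689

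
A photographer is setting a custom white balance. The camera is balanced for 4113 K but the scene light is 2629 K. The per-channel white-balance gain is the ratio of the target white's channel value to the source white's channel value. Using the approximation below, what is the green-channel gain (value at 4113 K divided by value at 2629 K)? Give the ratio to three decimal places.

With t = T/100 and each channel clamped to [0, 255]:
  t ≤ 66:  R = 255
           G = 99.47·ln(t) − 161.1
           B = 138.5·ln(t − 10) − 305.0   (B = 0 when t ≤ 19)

At 2629 K (t = 26.29):
  G = 99.47·ln 26.29 − 161.1 = 99.47·3.2692 − 161.1 = 164.086.
At 4113 K (t = 41.13):
  G = 99.47·ln 41.13 − 161.1 = 99.47·3.7167 − 161.1 = 208.604.
Gain = 208.604 / 164.086 = 1.2713 → 1.271.

1.271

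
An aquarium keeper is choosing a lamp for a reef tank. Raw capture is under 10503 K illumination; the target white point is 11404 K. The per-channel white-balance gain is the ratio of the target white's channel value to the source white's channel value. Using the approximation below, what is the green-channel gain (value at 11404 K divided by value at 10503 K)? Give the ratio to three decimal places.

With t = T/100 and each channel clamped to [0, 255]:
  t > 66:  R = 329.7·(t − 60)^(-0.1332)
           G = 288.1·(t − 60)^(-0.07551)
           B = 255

0.986

At 10503 K (t = 105.03):
  G = 288.1·(105.03 − 60)^(-0.07551) = 288.1·45.03^(-0.07551) = 288.1·0.75014 = 216.116.
At 11404 K (t = 114.04):
  G = 288.1·(114.04 − 60)^(-0.07551) = 288.1·54.04^(-0.07551) = 288.1·0.73988 = 213.160.
Gain = 213.160 / 216.116 = 0.9863 → 0.986.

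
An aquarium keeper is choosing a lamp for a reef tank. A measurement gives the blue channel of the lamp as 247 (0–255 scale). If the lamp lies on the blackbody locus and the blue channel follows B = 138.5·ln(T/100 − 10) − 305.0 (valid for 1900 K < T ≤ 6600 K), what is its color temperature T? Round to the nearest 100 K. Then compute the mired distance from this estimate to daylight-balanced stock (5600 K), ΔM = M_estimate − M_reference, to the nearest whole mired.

-22 mireds

ln(t − 10) = (247 + 305.0) / 138.5 = 3.9856.
t − 10 = e^3.9856 = 53.815, so t = 63.815.
T = 100·t = 6382 K → 6400 K to the nearest 100 K.
M_estimate = 10⁶/6400 = 156.25; M_reference = 10⁶/5600 = 178.57.
ΔM = 156.25 − 178.57 = -22.32 → -22 mireds.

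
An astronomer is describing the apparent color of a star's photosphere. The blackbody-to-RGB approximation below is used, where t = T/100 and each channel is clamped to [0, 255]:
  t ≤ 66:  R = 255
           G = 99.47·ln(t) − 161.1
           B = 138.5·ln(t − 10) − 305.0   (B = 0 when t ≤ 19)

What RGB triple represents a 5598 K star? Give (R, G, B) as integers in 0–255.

t = 5598/100 = 55.98; the t ≤ 66 branch applies.
R = 255 by definition for t ≤ 66.
G = 99.47·ln 55.98 − 161.1 = 99.47·4.0250 − 161.1 = 239.266.
B = 138.5·ln(55.98 − 10) − 305.0 = 138.5·ln 45.98 − 305.0 = 138.5·3.8282 − 305.0 = 225.207.
Rounded: (255, 239, 225).

(255, 239, 225)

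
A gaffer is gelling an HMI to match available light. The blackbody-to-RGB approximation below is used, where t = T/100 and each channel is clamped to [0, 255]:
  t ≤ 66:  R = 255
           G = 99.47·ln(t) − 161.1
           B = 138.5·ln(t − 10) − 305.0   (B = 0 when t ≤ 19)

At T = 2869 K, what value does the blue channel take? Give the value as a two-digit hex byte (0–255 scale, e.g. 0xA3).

0x65

t = 2869/100 = 28.69; the t ≤ 66 branch applies.
B = 138.5·ln(28.69 − 10) − 305.0 = 138.5·ln 18.69 − 305.0 = 138.5·2.9280 − 305.0 = 100.526.
Rounded: 101; in hex, 0x65.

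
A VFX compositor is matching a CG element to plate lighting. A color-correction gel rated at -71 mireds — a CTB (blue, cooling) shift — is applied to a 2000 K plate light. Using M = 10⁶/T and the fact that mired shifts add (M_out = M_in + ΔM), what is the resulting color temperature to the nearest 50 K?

M_in = 10⁶/2000 = 500.00 mireds.
M_out = 500.00 + (-71) = 429.00 mireds.
T_out = 10⁶/429.00 = 2331.0 K → 2350 K.

2350 K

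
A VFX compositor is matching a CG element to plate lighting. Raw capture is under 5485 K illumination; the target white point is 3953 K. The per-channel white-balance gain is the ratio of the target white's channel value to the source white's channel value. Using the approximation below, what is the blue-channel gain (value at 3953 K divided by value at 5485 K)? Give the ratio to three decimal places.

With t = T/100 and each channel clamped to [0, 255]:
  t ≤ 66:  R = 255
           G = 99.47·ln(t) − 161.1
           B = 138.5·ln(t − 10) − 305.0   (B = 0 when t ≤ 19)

0.739

At 5485 K (t = 54.85):
  B = 138.5·ln(54.85 − 10) − 305.0 = 138.5·ln 44.85 − 305.0 = 138.5·3.8033 − 305.0 = 221.760.
At 3953 K (t = 39.53):
  B = 138.5·ln(39.53 − 10) − 305.0 = 138.5·ln 29.53 − 305.0 = 138.5·3.3854 − 305.0 = 163.879.
Gain = 163.879 / 221.760 = 0.7390 → 0.739.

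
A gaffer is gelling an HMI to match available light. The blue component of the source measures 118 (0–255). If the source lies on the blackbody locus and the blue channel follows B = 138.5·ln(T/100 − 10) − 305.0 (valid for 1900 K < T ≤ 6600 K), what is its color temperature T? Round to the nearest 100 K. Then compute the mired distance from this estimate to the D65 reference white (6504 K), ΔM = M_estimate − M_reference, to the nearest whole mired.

ln(t − 10) = (118 + 305.0) / 138.5 = 3.0542.
t − 10 = e^3.0542 = 21.203, so t = 31.203.
T = 100·t = 3120 K → 3100 K to the nearest 100 K.
M_estimate = 10⁶/3100 = 322.58; M_reference = 10⁶/6504 = 153.75.
ΔM = 322.58 − 153.75 = 168.83 → +169 mireds.

+169 mireds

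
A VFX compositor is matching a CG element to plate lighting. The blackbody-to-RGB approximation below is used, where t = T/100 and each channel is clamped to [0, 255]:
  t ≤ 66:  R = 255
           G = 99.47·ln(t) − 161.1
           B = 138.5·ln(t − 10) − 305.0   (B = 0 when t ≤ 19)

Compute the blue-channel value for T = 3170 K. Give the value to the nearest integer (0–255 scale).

121

t = 3170/100 = 31.7; the t ≤ 66 branch applies.
B = 138.5·ln(31.7 − 10) − 305.0 = 138.5·ln 21.7 − 305.0 = 138.5·3.0773 − 305.0 = 121.208.
Rounded: 121.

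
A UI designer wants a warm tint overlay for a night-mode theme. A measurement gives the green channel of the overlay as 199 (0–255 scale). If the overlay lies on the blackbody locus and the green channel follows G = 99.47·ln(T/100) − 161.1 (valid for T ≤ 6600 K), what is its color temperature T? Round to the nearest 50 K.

ln t = (199 + 161.1) / 99.47 = 3.6202.
t = e^3.6202 = 37.345.
T = 100·t = 3734 K → 3750 K to the nearest 50 K.

3750 K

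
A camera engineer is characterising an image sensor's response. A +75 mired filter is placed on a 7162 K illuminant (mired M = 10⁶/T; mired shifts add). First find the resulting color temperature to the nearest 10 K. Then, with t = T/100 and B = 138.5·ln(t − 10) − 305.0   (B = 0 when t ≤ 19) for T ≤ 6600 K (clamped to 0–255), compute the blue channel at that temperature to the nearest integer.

M_in = 10⁶/7162 = 139.63; M_out = 139.63 + (+75) = 214.63.
T_out = 10⁶/214.63 = 4659.3 K → 4660 K; t = 46.6.
B = 138.5·ln(46.6 − 10) − 305.0 = 138.5·ln 36.6 − 305.0 = 138.5·3.6000 − 305.0 = 193.607.
Rounded: 194.

194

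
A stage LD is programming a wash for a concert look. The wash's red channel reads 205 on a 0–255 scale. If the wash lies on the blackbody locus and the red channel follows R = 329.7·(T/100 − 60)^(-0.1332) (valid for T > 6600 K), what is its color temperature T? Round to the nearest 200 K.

9600 K

(t − 60)^(-0.1332) = 205/329.7 = 0.62178.
t − 60 = 0.62178^(1/-0.1332) = 0.62178^(-7.508) = 35.423, so t = 95.423.
T = 100·t = 9542 K → 9600 K to the nearest 200 K.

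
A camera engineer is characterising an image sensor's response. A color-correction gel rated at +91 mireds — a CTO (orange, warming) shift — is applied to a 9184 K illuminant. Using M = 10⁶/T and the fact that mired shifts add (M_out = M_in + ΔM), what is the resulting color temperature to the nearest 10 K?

5000 K

M_in = 10⁶/9184 = 108.89 mireds.
M_out = 108.89 + (+91) = 199.89 mireds.
T_out = 10⁶/199.89 = 5002.9 K → 5000 K.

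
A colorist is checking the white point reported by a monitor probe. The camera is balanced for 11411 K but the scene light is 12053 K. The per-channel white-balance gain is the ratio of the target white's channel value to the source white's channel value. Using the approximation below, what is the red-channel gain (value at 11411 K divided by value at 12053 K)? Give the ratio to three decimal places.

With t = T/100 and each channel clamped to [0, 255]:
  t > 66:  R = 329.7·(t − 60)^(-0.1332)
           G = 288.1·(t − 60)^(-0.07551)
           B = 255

At 12053 K (t = 120.53):
  R = 329.7·(120.53 − 60)^(-0.1332) = 329.7·60.53^(-0.1332) = 329.7·0.57895 = 190.880.
At 11411 K (t = 114.11):
  R = 329.7·(114.11 − 60)^(-0.1332) = 329.7·54.11^(-0.1332) = 329.7·0.58766 = 193.752.
Gain = 193.752 / 190.880 = 1.0150 → 1.015.

1.015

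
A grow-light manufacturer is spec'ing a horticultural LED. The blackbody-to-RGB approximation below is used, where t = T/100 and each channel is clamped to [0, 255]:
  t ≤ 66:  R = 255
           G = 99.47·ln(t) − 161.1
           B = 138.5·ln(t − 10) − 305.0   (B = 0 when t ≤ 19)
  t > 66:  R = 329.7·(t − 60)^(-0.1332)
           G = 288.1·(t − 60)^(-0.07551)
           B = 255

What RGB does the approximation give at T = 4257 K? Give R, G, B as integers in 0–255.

R=255, G=212, B=177

t = 4257/100 = 42.57; the t ≤ 66 branch applies.
R = 255 by definition for t ≤ 66.
G = 99.47·ln 42.57 − 161.1 = 99.47·3.7511 − 161.1 = 212.027.
B = 138.5·ln(42.57 − 10) − 305.0 = 138.5·ln 32.57 − 305.0 = 138.5·3.4834 − 305.0 = 177.450.
Rounded: (255, 212, 177).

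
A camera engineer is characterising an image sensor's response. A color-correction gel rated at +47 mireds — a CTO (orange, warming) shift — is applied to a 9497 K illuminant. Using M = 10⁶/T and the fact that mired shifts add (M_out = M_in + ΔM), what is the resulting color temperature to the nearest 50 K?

M_in = 10⁶/9497 = 105.30 mireds.
M_out = 105.30 + (+47) = 152.30 mireds.
T_out = 10⁶/152.30 = 6566.1 K → 6550 K.

6550 K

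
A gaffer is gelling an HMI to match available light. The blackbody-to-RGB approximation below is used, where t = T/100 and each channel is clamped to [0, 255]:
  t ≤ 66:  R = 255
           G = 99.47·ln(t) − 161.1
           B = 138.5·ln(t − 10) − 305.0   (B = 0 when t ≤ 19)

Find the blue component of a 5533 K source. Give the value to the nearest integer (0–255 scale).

223

t = 5533/100 = 55.33; the t ≤ 66 branch applies.
B = 138.5·ln(55.33 − 10) − 305.0 = 138.5·ln 45.33 − 305.0 = 138.5·3.8140 − 305.0 = 223.235.
Rounded: 223.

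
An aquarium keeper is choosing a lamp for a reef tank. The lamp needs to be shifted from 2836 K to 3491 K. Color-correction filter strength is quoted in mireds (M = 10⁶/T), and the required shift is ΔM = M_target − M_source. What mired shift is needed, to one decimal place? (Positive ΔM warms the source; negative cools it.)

-66.2 mireds

M_source = 10⁶/2836 = 352.609; M_target = 10⁶/3491 = 286.451.
ΔM = 286.451 − 352.609 = -66.158 → -66.2 mireds, a cooling shift.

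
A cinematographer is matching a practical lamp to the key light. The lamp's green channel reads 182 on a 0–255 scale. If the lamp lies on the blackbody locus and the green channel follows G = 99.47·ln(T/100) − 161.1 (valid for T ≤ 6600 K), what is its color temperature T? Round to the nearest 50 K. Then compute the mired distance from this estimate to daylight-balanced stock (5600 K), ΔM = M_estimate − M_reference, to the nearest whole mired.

ln t = (182 + 161.1) / 99.47 = 3.4493.
t = e^3.4493 = 31.478.
T = 100·t = 3148 K → 3150 K to the nearest 50 K.
M_estimate = 10⁶/3150 = 317.46; M_reference = 10⁶/5600 = 178.57.
ΔM = 317.46 − 178.57 = 138.89 → +139 mireds.

+139 mireds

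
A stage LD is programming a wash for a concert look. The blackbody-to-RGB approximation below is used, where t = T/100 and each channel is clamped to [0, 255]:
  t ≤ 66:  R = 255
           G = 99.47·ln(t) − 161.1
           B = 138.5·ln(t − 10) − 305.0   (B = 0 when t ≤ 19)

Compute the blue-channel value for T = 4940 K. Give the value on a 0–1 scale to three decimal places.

t = 4940/100 = 49.4; the t ≤ 66 branch applies.
B = 138.5·ln(49.4 − 10) − 305.0 = 138.5·ln 39.4 − 305.0 = 138.5·3.6738 − 305.0 = 203.817.
On a 0–1 scale: 203.817/255 = 0.7993 → 0.799.

0.799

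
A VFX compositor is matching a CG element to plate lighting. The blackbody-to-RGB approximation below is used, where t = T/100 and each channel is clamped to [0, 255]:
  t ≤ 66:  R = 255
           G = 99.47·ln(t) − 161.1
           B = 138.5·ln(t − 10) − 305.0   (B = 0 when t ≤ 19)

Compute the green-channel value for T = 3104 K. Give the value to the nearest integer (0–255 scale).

t = 3104/100 = 31.04; the t ≤ 66 branch applies.
G = 99.47·ln 31.04 − 161.1 = 99.47·3.4353 − 161.1 = 180.607.
Rounded: 181.

181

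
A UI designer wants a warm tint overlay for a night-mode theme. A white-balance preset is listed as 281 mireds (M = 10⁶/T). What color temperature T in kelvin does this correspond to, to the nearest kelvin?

3559 K

T = 10⁶ / 281 = 3558.72 K → 3559 K.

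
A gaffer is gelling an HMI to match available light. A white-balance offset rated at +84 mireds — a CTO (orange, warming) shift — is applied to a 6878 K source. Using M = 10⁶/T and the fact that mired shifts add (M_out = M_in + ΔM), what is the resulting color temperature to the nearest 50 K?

4350 K

M_in = 10⁶/6878 = 145.39 mireds.
M_out = 145.39 + (+84) = 229.39 mireds.
T_out = 10⁶/229.39 = 4359.4 K → 4350 K.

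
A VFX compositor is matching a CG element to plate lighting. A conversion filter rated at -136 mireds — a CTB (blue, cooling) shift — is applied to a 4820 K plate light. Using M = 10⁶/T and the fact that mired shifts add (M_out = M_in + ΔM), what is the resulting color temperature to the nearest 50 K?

M_in = 10⁶/4820 = 207.47 mireds.
M_out = 207.47 + (-136) = 71.47 mireds.
T_out = 10⁶/71.47 = 13992.1 K → 14000 K.

14000 K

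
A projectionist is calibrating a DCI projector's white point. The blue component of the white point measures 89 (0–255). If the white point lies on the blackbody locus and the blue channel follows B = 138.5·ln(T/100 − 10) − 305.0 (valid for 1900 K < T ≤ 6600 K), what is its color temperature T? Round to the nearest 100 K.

ln(t − 10) = (89 + 305.0) / 138.5 = 2.8448.
t − 10 = e^2.8448 = 17.198, so t = 27.198.
T = 100·t = 2720 K → 2700 K to the nearest 100 K.

2700 K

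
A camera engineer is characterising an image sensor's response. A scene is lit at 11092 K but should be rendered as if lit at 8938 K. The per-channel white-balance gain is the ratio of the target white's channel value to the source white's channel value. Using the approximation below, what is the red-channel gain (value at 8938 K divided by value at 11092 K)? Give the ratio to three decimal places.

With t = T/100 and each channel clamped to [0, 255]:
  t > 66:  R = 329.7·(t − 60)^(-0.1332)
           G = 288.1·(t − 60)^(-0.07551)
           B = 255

At 11092 K (t = 110.92):
  R = 329.7·(110.92 − 60)^(-0.1332) = 329.7·50.92^(-0.1332) = 329.7·0.59244 = 195.327.
At 8938 K (t = 89.38):
  R = 329.7·(89.38 − 60)^(-0.1332) = 329.7·29.38^(-0.1332) = 329.7·0.63746 = 210.172.
Gain = 210.172 / 195.327 = 1.0760 → 1.076.

1.076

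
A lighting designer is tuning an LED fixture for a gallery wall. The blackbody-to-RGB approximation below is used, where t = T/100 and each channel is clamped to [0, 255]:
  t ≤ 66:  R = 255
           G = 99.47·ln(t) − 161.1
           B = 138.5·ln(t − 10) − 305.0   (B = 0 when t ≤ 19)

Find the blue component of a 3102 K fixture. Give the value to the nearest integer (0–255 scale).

t = 3102/100 = 31.02; the t ≤ 66 branch applies.
B = 138.5·ln(31.02 − 10) − 305.0 = 138.5·ln 21.02 − 305.0 = 138.5·3.0455 − 305.0 = 116.798.
Rounded: 117.

117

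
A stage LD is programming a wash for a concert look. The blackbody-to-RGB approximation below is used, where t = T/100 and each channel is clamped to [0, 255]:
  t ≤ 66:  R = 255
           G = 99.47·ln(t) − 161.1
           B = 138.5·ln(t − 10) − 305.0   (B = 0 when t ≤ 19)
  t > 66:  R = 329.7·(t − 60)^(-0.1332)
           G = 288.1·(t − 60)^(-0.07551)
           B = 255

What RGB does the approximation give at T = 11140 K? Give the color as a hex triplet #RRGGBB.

t = 11140/100 = 111.4; the t > 66 branch applies.
R = 329.7·(111.4 − 60)^(-0.1332) = 329.7·51.4^(-0.1332) = 329.7·0.59170 = 195.083.
G = 288.1·(111.4 − 60)^(-0.07551) = 288.1·51.4^(-0.07551) = 288.1·0.74269 = 213.968.
B = 255 by definition for t > 66.
Rounded: (195, 214, 255).
In hex: #C3D6FF.

#C3D6FF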